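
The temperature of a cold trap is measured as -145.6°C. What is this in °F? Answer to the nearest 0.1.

In Fahrenheit: -145.6000 × 1.8 + 32 = -230.1°F.

-230.1°F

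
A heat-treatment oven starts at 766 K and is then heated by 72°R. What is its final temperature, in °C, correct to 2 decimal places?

Initial temperature in Celsius: 766 - 273.15 = 492.8500°C.
The 72°R change is an interval, so only the factor 5/9 applies: +72 × 5/9 = +40.0000°C.
Final Celsius temperature: 492.8500 + 40.0000 = 532.8500°C.

532.85°C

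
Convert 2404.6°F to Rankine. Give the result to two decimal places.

2864.27°R

In Celsius: (2404.6 - 32) × 5/9 = 1318.1111°C.
In Rankine: 1318.1111 × 1.8 + 491.67 = 2864.27°R.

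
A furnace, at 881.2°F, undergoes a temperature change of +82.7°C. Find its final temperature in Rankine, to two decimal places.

1489.73°R

Initial temperature in Celsius: (881.2 - 32) × 5/9 = 471.7778°C.
Final Celsius temperature: 471.7778 + 82.7000 = 554.4778°C.
In Rankine: 554.4778 × 1.8 + 491.67 = 1489.73°R.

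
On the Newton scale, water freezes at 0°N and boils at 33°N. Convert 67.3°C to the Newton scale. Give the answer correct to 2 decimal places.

22.21°N

Linearly onto the Newton scale: 0 + (67.3000 / 100) × (33 - 0) = 22.21°N.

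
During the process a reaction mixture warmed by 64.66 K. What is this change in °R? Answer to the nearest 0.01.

An interval of 1 K corresponds to 1.8°R.
64.66 × 1.8 = 116.39.

116.39°R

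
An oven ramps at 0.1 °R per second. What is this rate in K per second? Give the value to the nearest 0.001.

0.056 K/second

Since only a temperature interval is involved, the additive offset between the scales drops out.
A change of 1°R is a change of 5/9 K, so 0.1 × 5/9 = 0.056.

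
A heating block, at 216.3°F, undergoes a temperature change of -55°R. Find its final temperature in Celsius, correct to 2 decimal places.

71.83°C

Initial temperature in Celsius: (216.3 - 32) × 5/9 = 102.3889°C.
The 55°R change is an interval, so only the factor 5/9 applies: -55 × 5/9 = -30.5556°C.
Final Celsius temperature: 102.3889 - 30.5556 = 71.8333°C.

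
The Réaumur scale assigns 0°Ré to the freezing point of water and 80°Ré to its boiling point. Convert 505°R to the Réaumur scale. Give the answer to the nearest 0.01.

First in Celsius: (505 - 491.67) × 5/9 = 7.4056°C.
Linearly onto the Réaumur scale: 0 + (7.4056 / 100) × (80 - 0) = 5.92°Ré.

5.92°Ré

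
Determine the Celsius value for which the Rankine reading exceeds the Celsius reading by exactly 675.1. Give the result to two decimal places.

Let C be the Celsius reading. The Rankine reading is R = 1.8·C + 491.67.
Require R - C = 675.1: (0.8)·C + 491.67 = 675.1.
C = (675.1 - 491.67) / (0.8) = 229.29.

229.29°C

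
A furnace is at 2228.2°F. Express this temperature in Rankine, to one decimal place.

In Celsius: (2228.2 - 32) × 5/9 = 1220.1111°C.
In Rankine: 1220.1111 × 1.8 + 491.67 = 2687.9°R.

2687.9°R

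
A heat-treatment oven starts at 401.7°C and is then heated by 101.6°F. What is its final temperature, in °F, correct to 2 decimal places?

The 101.6°F change is an interval, so only the factor 5/9 applies: +101.6 × 5/9 = +56.4444°C.
Final Celsius temperature: 401.7000 + 56.4444 = 458.1444°C.
In Fahrenheit: 458.1444 × 1.8 + 32 = 856.66°F.

856.66°F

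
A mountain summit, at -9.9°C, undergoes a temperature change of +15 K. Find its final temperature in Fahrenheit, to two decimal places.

The 15 K change is an interval; Kelvin and Celsius degrees are the same size, so ΔC = +15°C.
Final Celsius temperature: -9.9000 + 15.0000 = 5.1000°C.
In Fahrenheit: 5.1000 × 1.8 + 32 = 41.18°F.

41.18°F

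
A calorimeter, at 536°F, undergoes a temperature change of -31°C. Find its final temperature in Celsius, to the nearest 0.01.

249.00°C

Initial temperature in Celsius: (536 - 32) × 5/9 = 280.0000°C.
Final Celsius temperature: 280.0000 - 31.0000 = 249.0000°C.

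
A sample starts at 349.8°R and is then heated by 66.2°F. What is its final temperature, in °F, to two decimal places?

Initial temperature in Celsius: (349.8 - 491.67) × 5/9 = -78.8167°C.
The 66.2°F change is an interval, so only the factor 5/9 applies: +66.2 × 5/9 = +36.7778°C.
Final Celsius temperature: -78.8167 + 36.7778 = -42.0389°C.
In Fahrenheit: -42.0389 × 1.8 + 32 = -43.67°F.

-43.67°F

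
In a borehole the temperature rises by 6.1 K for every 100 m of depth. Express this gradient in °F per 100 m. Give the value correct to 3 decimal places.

The quantity depends on a temperature interval, so only the ratio of degree sizes applies; the offset between the scales is irrelevant.
A change of 1 K is a change of 1.8°F, so 6.1 × 1.8 = 10.980.

10.980 °F/100 m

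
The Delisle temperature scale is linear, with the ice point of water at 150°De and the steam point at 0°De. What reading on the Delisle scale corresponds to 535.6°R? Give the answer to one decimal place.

113.4°De

First in Celsius: (535.6 - 491.67) × 5/9 = 24.4056°C.
Linearly onto the Delisle scale: 150 + (24.4056 / 100) × (0 - 150) = 113.4°De.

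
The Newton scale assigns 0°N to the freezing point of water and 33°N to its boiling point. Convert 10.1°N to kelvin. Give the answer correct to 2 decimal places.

Linear interpolation between the fixed points: C = (10.1 - 0) × 100 / (33 - 0) = 30.6061°C.
Then 30.6061 + 273.15 = 303.76 K.

303.76 K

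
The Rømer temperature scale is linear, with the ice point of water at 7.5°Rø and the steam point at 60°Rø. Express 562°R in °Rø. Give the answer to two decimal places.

28.01°Rø

First in Celsius: (562 - 491.67) × 5/9 = 39.0722°C.
Linearly onto the Rømer scale: 7.5 + (39.0722 / 100) × (60 - 7.5) = 28.01°Rø.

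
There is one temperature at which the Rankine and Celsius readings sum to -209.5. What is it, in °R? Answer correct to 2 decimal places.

40.92°R

Let R be the Rankine reading. The Celsius reading is C = 5/9·R - 273.15.
Require R + C = -209.5: (14/9)·R - 273.15 = -209.5.
R = (-209.5 + 273.15) / (14/9) = 40.92.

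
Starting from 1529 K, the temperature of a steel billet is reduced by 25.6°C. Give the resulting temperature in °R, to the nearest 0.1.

Initial temperature in Celsius: 1529 - 273.15 = 1255.8500°C.
Final Celsius temperature: 1255.8500 - 25.6000 = 1230.2500°C.
In Rankine: 1230.2500 × 1.8 + 491.67 = 2706.1°R.

2706.1°R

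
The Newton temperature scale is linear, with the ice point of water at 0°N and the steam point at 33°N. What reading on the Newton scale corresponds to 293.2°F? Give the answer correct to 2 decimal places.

First in Celsius: (293.2 - 32) × 5/9 = 145.1111°C.
Linearly onto the Newton scale: 0 + (145.1111 / 100) × (33 - 0) = 47.89°N.

47.89°N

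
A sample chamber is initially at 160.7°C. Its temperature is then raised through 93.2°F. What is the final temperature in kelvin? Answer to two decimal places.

The 93.2°F change is an interval, so only the factor 5/9 applies: +93.2 × 5/9 = +51.7778°C.
Final Celsius temperature: 160.7000 + 51.7778 = 212.4778°C.
In kelvin: 212.4778 + 273.15 = 485.63 K.

485.63 K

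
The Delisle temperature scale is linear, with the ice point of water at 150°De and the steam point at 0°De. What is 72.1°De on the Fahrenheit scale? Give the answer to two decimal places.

125.48°F

Linear interpolation between the fixed points: C = (72.1 - 150) × 100 / (0 - 150) = 51.9333°C.
Then 51.9333 × 1.8 + 32 = 125.48°F.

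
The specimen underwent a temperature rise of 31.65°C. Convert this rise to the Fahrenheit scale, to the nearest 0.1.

57.0°F

Only the scale ratio 1.8 matters for a change in temperature.
31.65 × 1.8 = 57.0.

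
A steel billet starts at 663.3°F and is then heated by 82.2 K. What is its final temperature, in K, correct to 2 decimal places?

Initial temperature in Celsius: (663.3 - 32) × 5/9 = 350.7222°C.
The 82.2 K change is an interval; Kelvin and Celsius degrees are the same size, so ΔC = +82.2°C.
Final Celsius temperature: 350.7222 + 82.2000 = 432.9222°C.
In kelvin: 432.9222 + 273.15 = 706.07 K.

706.07 K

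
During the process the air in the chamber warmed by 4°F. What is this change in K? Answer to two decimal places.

Only the scale ratio 5/9 matters for a change in temperature.
4 × 5/9 = 2.22.

2.22 K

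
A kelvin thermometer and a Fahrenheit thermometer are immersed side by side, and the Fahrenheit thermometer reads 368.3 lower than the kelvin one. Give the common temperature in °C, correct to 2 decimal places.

-158.94°C

Let x be the kelvin reading; then the Fahrenheit reading is 1.8·x - 459.67.
(1.8·x - 459.67) - x = -368.3  ⇒  (0.8)·x = 91.37  ⇒  x = 114.2125 K.
In Celsius: 114.2125 - 273.15 = -158.94°C.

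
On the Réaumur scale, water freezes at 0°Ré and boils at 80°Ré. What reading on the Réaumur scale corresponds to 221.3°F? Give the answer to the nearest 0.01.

84.13°Ré

First in Celsius: (221.3 - 32) × 5/9 = 105.1667°C.
Linearly onto the Réaumur scale: 0 + (105.1667 / 100) × (80 - 0) = 84.13°Ré.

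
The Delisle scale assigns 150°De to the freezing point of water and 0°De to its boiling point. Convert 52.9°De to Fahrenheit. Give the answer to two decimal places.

148.52°F

Linear interpolation between the fixed points: C = (52.9 - 150) × 100 / (0 - 150) = 64.7333°C.
Then 64.7333 × 1.8 + 32 = 148.52°F.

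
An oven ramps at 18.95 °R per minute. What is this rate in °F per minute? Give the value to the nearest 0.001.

The quantity depends on a temperature interval, so only the ratio of degree sizes applies; the offset between the scales is irrelevant.
A change of 1°R is a change of 1°F, so 18.95 × 1 = 18.950.

18.950 °F/minute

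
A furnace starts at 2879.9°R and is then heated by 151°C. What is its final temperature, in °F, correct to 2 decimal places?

2692.03°F

Initial temperature in Celsius: (2879.9 - 491.67) × 5/9 = 1326.7944°C.
Final Celsius temperature: 1326.7944 + 151.0000 = 1477.7944°C.
In Fahrenheit: 1477.7944 × 1.8 + 32 = 2692.03°F.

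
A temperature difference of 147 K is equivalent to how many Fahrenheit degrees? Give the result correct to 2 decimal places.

An interval of 1 K corresponds to 1.8°F.
147 × 1.8 = 264.60.

264.60°F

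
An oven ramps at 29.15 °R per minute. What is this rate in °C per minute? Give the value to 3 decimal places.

16.194 °C/minute

The quantity depends on a temperature interval, so only the ratio of degree sizes applies; the offset between the scales is irrelevant.
A change of 1°R is a change of 5/9°C, so 29.15 × 5/9 = 16.194.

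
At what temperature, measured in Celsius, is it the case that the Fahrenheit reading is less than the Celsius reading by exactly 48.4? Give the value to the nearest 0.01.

Let C be the Celsius reading. The Fahrenheit reading is F = 1.8·C + 32.
Require F - C = -48.4: (0.8)·C + 32 = -48.4.
C = (-48.4 - 32) / (0.8) = -100.50.

-100.50°C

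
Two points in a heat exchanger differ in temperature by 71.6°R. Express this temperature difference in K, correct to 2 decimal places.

39.78 K

Only the scale ratio 5/9 matters for a change in temperature.
71.6 × 5/9 = 39.78.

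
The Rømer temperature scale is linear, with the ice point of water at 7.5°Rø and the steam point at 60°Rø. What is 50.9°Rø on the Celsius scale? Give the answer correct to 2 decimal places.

Linear interpolation between the fixed points: C = (50.9 - 7.5) × 100 / (60 - 7.5) = 82.6667°C.

82.67°C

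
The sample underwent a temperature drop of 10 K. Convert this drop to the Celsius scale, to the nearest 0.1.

Kelvin and Celsius degrees are the same size, so the interval is unchanged: 10.0.

10.0°C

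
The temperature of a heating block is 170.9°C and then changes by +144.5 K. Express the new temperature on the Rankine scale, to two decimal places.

The 144.5 K change is an interval; Kelvin and Celsius degrees are the same size, so ΔC = +144.5°C.
Final Celsius temperature: 170.9000 + 144.5000 = 315.4000°C.
In Rankine: 315.4000 × 1.8 + 491.67 = 1059.39°R.

1059.39°R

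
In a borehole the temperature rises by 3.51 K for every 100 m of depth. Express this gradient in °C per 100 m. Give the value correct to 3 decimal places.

Since only a temperature interval is involved, the additive offset between the scales drops out.
A change of 1 K is a change of 1°C, so 3.51 × 1 = 3.510.

3.510 °C/100 m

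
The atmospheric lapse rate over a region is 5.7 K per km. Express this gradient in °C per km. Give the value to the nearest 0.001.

5.700 °C/km

The quantity depends on a temperature interval, so only the ratio of degree sizes applies; the offset between the scales is irrelevant.
A change of 1 K is a change of 1°C, so 5.7 × 1 = 5.700.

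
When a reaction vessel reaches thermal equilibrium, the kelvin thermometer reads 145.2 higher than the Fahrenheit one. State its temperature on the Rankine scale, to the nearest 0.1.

707.6°R

Let x be the Fahrenheit reading; then the kelvin reading is 5/9·x + 255.372.
(5/9·x + 255.372) - x = 145.2  ⇒  (-4/9)·x = -110.172  ⇒  x = 247.8875°F.
In Celsius: (247.8875 - 32) × 5/9 = 119.9375°C.
In Rankine: 119.9375 × 1.8 + 491.67 = 707.6°R.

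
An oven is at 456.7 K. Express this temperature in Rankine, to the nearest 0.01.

In Celsius: 456.7 - 273.15 = 183.5500°C.
In Rankine: 183.5500 × 1.8 + 491.67 = 822.06°R.

822.06°R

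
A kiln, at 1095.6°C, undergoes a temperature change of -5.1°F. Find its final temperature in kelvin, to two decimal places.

1365.92 K

The 5.1°F change is an interval, so only the factor 5/9 applies: -5.1 × 5/9 = -2.8333°C.
Final Celsius temperature: 1095.6000 - 2.8333 = 1092.7667°C.
In kelvin: 1092.7667 + 273.15 = 1365.92 K.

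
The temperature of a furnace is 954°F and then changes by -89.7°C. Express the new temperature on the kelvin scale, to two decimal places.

695.67 K

Initial temperature in Celsius: (954 - 32) × 5/9 = 512.2222°C.
Final Celsius temperature: 512.2222 - 89.7000 = 422.5222°C.
In kelvin: 422.5222 + 273.15 = 695.67 K.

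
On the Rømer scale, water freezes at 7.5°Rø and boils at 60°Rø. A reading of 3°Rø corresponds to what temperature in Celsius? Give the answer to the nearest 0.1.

Linear interpolation between the fixed points: C = (3 - 7.5) × 100 / (60 - 7.5) = -8.5714°C.

-8.6°C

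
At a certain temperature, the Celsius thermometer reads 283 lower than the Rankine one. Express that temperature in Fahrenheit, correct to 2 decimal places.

Let x be the Rankine reading; then the Celsius reading is 5/9·x - 273.15.
(5/9·x - 273.15) - x = -283  ⇒  (-4/9)·x = -9.85  ⇒  x = 22.1625°R.
In Celsius: (22.1625 - 491.67) × 5/9 = -260.8375°C.
In Fahrenheit: -260.8375 × 1.8 + 32 = -437.51°F.

-437.51°F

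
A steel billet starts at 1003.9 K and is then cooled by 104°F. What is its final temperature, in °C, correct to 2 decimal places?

Initial temperature in Celsius: 1003.9 - 273.15 = 730.7500°C.
The 104°F change is an interval, so only the factor 5/9 applies: -104 × 5/9 = -57.7778°C.
Final Celsius temperature: 730.7500 - 57.7778 = 672.9722°C.

672.97°C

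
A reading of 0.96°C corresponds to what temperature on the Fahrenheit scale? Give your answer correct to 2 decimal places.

33.73°F

In Fahrenheit: 0.9600 × 1.8 + 32 = 33.73°F.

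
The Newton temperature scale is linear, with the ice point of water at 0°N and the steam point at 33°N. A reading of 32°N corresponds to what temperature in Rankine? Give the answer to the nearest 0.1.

Linear interpolation between the fixed points: C = (32 - 0) × 100 / (33 - 0) = 96.9697°C.
Then 96.9697 × 1.8 + 491.67 = 666.2°R.

666.2°R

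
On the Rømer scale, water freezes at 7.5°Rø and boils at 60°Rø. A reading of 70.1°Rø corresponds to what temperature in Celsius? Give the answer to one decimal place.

119.2°C

Linear interpolation between the fixed points: C = (70.1 - 7.5) × 100 / (60 - 7.5) = 119.2381°C.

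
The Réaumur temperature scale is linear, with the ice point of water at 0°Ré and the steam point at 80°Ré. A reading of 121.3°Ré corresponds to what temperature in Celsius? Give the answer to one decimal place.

Linear interpolation between the fixed points: C = (121.3 - 0) × 100 / (80 - 0) = 151.6250°C.

151.6°C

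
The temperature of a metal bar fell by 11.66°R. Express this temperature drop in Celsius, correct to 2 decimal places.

An interval of 1°R corresponds to 5/9°C.
11.66 × 5/9 = 6.48.

6.48°C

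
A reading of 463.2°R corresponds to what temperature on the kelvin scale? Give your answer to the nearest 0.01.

257.33 K

In Celsius: (463.2 - 491.67) × 5/9 = -15.8167°C.
In kelvin: -15.8167 + 273.15 = 257.33 K.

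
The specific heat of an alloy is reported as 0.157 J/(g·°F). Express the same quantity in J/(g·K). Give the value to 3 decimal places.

0.283 J/(g·K)

The quantity depends on a temperature interval, so only the ratio of degree sizes applies; the offset between the scales is irrelevant.
A change of 1 K is a change of 1.8°F, so per K the value is 0.157 × 1.8 = 0.283.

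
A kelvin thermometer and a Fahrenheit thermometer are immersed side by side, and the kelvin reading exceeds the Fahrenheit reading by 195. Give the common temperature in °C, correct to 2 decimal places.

Let x be the kelvin reading; then the Fahrenheit reading is 1.8·x - 459.67.
(1.8·x - 459.67) - x = -195  ⇒  (0.8)·x = 264.67  ⇒  x = 330.8375 K.
In Celsius: 330.8375 - 273.15 = 57.69°C.

57.69°C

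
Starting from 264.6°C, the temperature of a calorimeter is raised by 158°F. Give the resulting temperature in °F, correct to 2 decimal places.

The 158°F change is an interval, so only the factor 5/9 applies: +158 × 5/9 = +87.7778°C.
Final Celsius temperature: 264.6000 + 87.7778 = 352.3778°C.
In Fahrenheit: 352.3778 × 1.8 + 32 = 666.28°F.

666.28°F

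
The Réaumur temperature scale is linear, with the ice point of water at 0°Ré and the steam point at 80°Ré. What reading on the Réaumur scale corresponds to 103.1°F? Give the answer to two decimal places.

31.60°Ré

First in Celsius: (103.1 - 32) × 5/9 = 39.5000°C.
Linearly onto the Réaumur scale: 0 + (39.5000 / 100) × (80 - 0) = 31.60°Ré.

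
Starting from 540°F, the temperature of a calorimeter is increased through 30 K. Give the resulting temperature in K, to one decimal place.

Initial temperature in Celsius: (540 - 32) × 5/9 = 282.2222°C.
The 30 K change is an interval; Kelvin and Celsius degrees are the same size, so ΔC = +30°C.
Final Celsius temperature: 282.2222 + 30.0000 = 312.2222°C.
In kelvin: 312.2222 + 273.15 = 585.4 K.

585.4 K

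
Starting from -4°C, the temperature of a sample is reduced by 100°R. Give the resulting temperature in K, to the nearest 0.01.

213.59 K

The 100°R change is an interval, so only the factor 5/9 applies: -100 × 5/9 = -55.5556°C.
Final Celsius temperature: -4.0000 - 55.5556 = -59.5556°C.
In kelvin: -59.5556 + 273.15 = 213.59 K.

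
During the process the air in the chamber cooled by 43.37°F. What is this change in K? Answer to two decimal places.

24.09 K

An interval of 1°F corresponds to 5/9 K.
43.37 × 5/9 = 24.09.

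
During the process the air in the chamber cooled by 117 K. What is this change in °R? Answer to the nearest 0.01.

An interval of 1 K corresponds to 1.8°R.
117 × 1.8 = 210.60.

210.60°R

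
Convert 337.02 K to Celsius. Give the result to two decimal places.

63.87°C

In Celsius: 337.02 - 273.15 = 63.8700°C.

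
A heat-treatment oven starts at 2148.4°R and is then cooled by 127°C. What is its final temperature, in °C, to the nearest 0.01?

Initial temperature in Celsius: (2148.4 - 491.67) × 5/9 = 920.4056°C.
Final Celsius temperature: 920.4056 - 127.0000 = 793.4056°C.

793.41°C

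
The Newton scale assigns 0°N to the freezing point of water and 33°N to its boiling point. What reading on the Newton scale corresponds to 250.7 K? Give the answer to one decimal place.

-7.4°N

First in Celsius: 250.7 - 273.15 = -22.4500°C.
Linearly onto the Newton scale: 0 + (-22.4500 / 100) × (33 - 0) = -7.4°N.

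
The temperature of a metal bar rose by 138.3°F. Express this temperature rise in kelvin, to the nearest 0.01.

Only the scale ratio 5/9 matters for a change in temperature.
138.3 × 5/9 = 76.83.

76.83 K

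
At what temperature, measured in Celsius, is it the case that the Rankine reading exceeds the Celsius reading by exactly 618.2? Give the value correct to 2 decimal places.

Let C be the Celsius reading. The Rankine reading is R = 1.8·C + 491.67.
Require R - C = 618.2: (0.8)·C + 491.67 = 618.2.
C = (618.2 - 491.67) / (0.8) = 158.16.

158.16°C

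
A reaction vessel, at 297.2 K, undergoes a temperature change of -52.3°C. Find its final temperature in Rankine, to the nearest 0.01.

440.82°R

Initial temperature in Celsius: 297.2 - 273.15 = 24.0500°C.
Final Celsius temperature: 24.0500 - 52.3000 = -28.2500°C.
In Rankine: -28.2500 × 1.8 + 491.67 = 440.82°R.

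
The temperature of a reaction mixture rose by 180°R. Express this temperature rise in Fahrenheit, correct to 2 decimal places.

Rankine and Fahrenheit degrees are the same size, so the interval is unchanged: 180.00.

180.00°F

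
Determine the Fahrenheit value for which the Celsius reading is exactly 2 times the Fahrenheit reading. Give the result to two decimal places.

Let F be the Fahrenheit reading. The Celsius reading is C = 5/9·F - 17.7778.
Require C = 2·F: 5/9·F - 17.7778 = 2·F.
(-13/9)·F = 17.7778  ⇒  F = -12.31.

-12.31°F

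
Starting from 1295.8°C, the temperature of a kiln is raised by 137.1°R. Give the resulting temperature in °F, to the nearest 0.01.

The 137.1°R change is an interval, so only the factor 5/9 applies: +137.1 × 5/9 = +76.1667°C.
Final Celsius temperature: 1295.8000 + 76.1667 = 1371.9667°C.
In Fahrenheit: 1371.9667 × 1.8 + 32 = 2501.54°F.

2501.54°F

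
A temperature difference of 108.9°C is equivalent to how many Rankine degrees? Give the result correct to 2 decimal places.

196.02°R

For a temperature interval the offset drops out; only the factor 1.8 applies.
108.9 × 1.8 = 196.02.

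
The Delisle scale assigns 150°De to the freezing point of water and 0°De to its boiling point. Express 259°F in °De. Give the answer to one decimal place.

-39.2°De

First in Celsius: (259 - 32) × 5/9 = 126.1111°C.
Linearly onto the Delisle scale: 150 + (126.1111 / 100) × (0 - 150) = -39.2°De.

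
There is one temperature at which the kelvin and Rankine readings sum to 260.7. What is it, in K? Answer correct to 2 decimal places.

Let K be the kelvin reading. The Rankine reading is R = 1.8·K.
Require K + R = 260.7: (2.8)·K = 260.7.
K = (260.7) / (2.8) = 93.11.

93.11 K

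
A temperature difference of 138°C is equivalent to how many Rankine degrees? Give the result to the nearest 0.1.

For a temperature interval the offset drops out; only the factor 1.8 applies.
138 × 1.8 = 248.4.

248.4°R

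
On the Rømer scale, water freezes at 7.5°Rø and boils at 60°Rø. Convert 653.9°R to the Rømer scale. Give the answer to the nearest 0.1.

First in Celsius: (653.9 - 491.67) × 5/9 = 90.1278°C.
Linearly onto the Rømer scale: 7.5 + (90.1278 / 100) × (60 - 7.5) = 54.8°Rø.

54.8°Rø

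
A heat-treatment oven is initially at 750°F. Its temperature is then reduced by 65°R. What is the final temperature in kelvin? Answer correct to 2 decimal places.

Initial temperature in Celsius: (750 - 32) × 5/9 = 398.8889°C.
The 65°R change is an interval, so only the factor 5/9 applies: -65 × 5/9 = -36.1111°C.
Final Celsius temperature: 398.8889 - 36.1111 = 362.7778°C.
In kelvin: 362.7778 + 273.15 = 635.93 K.

635.93 K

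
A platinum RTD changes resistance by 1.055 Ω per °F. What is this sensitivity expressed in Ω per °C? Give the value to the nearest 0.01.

Since only a temperature interval is involved, the additive offset between the scales drops out.
A change of 1°C is a change of 1.8°F, so per °C the value is 1.055 × 1.8 = 1.90.

1.90 Ω per °C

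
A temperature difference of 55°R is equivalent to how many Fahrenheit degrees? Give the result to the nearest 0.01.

55.00°F

Rankine and Fahrenheit degrees are the same size, so the interval is unchanged: 55.00.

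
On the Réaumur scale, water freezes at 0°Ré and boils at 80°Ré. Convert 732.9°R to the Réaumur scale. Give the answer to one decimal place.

107.2°Ré

First in Celsius: (732.9 - 491.67) × 5/9 = 134.0167°C.
Linearly onto the Réaumur scale: 0 + (134.0167 / 100) × (80 - 0) = 107.2°Ré.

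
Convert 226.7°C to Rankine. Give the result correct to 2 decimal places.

899.73°R

In Rankine: 226.7000 × 1.8 + 491.67 = 899.73°R.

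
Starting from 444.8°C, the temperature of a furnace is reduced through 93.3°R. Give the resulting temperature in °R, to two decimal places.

The 93.3°R change is an interval, so only the factor 5/9 applies: -93.3 × 5/9 = -51.8333°C.
Final Celsius temperature: 444.8000 - 51.8333 = 392.9667°C.
In Rankine: 392.9667 × 1.8 + 491.67 = 1199.01°R.

1199.01°R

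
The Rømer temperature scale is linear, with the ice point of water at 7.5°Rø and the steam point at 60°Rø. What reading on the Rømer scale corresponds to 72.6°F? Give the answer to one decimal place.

First in Celsius: (72.6 - 32) × 5/9 = 22.5556°C.
Linearly onto the Rømer scale: 7.5 + (22.5556 / 100) × (60 - 7.5) = 19.3°Rø.

19.3°Rø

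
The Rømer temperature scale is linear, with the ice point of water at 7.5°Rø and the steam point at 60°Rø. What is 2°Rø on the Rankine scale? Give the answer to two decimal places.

472.81°R

Linear interpolation between the fixed points: C = (2 - 7.5) × 100 / (60 - 7.5) = -10.4762°C.
Then -10.4762 × 1.8 + 491.67 = 472.81°R.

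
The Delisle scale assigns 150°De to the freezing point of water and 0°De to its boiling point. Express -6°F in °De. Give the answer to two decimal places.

181.67°De

First in Celsius: (-6 - 32) × 5/9 = -21.1111°C.
Linearly onto the Delisle scale: 150 + (-21.1111 / 100) × (0 - 150) = 181.67°De.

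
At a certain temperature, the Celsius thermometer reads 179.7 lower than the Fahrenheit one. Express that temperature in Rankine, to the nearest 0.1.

824.0°R

Let x be the Fahrenheit reading; then the Celsius reading is 5/9·x - 17.7778.
(5/9·x - 17.7778) - x = -179.7  ⇒  (-4/9)·x = -161.922  ⇒  x = 364.3250°F.
In Celsius: (364.325 - 32) × 5/9 = 184.6250°C.
In Rankine: 184.6250 × 1.8 + 491.67 = 824.0°R.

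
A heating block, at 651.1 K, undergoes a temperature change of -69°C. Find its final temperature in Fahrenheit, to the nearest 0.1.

588.1°F

Initial temperature in Celsius: 651.1 - 273.15 = 377.9500°C.
Final Celsius temperature: 377.9500 - 69.0000 = 308.9500°C.
In Fahrenheit: 308.9500 × 1.8 + 32 = 588.1°F.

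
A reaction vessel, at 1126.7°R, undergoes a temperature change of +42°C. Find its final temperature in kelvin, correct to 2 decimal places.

Initial temperature in Celsius: (1126.7 - 491.67) × 5/9 = 352.7944°C.
Final Celsius temperature: 352.7944 + 42.0000 = 394.7944°C.
In kelvin: 394.7944 + 273.15 = 667.94 K.

667.94 K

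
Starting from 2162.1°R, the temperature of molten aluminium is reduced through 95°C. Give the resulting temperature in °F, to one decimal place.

Initial temperature in Celsius: (2162.1 - 491.67) × 5/9 = 928.0167°C.
Final Celsius temperature: 928.0167 - 95.0000 = 833.0167°C.
In Fahrenheit: 833.0167 × 1.8 + 32 = 1531.4°F.

1531.4°F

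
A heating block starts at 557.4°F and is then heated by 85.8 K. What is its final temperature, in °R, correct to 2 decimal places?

Initial temperature in Celsius: (557.4 - 32) × 5/9 = 291.8889°C.
The 85.8 K change is an interval; Kelvin and Celsius degrees are the same size, so ΔC = +85.8°C.
Final Celsius temperature: 291.8889 + 85.8000 = 377.6889°C.
In Rankine: 377.6889 × 1.8 + 491.67 = 1171.51°R.

1171.51°R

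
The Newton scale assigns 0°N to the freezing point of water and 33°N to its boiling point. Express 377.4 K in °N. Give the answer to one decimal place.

34.4°N

First in Celsius: 377.4 - 273.15 = 104.2500°C.
Linearly onto the Newton scale: 0 + (104.2500 / 100) × (33 - 0) = 34.4°N.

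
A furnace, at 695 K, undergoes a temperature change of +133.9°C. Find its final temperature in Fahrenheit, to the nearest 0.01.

Initial temperature in Celsius: 695 - 273.15 = 421.8500°C.
Final Celsius temperature: 421.8500 + 133.9000 = 555.7500°C.
In Fahrenheit: 555.7500 × 1.8 + 32 = 1032.35°F.

1032.35°F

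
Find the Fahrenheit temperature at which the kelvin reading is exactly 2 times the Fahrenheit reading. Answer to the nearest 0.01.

Let F be the Fahrenheit reading. The kelvin reading is K = 5/9·F + 255.372.
Require K = 2·F: 5/9·F + 255.372 = 2·F.
(-13/9)·F = -255.372  ⇒  F = 176.80.

176.80°F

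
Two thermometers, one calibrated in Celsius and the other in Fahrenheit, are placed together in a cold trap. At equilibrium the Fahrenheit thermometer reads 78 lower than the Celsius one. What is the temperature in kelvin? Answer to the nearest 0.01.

Let x be the Celsius reading; then the Fahrenheit reading is 1.8·x + 32.
(1.8·x + 32) - x = -78  ⇒  (0.8)·x = -110  ⇒  x = -137.5000°C.
In kelvin: -137.5000 + 273.15 = 135.65 K.

135.65 K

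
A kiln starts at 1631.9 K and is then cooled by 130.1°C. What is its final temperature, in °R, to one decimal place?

2703.2°R

Initial temperature in Celsius: 1631.9 - 273.15 = 1358.7500°C.
Final Celsius temperature: 1358.7500 - 130.1000 = 1228.6500°C.
In Rankine: 1228.6500 × 1.8 + 491.67 = 2703.2°R.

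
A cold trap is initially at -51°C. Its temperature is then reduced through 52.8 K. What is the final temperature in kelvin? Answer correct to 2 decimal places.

The 52.8 K change is an interval; Kelvin and Celsius degrees are the same size, so ΔC = -52.8°C.
Final Celsius temperature: -51.0000 - 52.8000 = -103.8000°C.
In kelvin: -103.8000 + 273.15 = 169.35 K.

169.35 K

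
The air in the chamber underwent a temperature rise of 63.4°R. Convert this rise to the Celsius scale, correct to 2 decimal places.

35.22°C

An interval of 1°R corresponds to 5/9°C.
63.4 × 5/9 = 35.22.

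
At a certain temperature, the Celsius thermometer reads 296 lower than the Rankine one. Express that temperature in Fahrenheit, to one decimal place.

Let x be the Rankine reading; then the Celsius reading is 5/9·x - 273.15.
(5/9·x - 273.15) - x = -296  ⇒  (-4/9)·x = -22.85  ⇒  x = 51.4125°R.
In Celsius: (51.4125 - 491.67) × 5/9 = -244.5875°C.
In Fahrenheit: -244.5875 × 1.8 + 32 = -408.3°F.

-408.3°F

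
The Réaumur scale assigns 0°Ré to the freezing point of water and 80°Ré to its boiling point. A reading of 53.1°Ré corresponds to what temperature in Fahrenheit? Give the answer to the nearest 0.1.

Linear interpolation between the fixed points: C = (53.1 - 0) × 100 / (80 - 0) = 66.3750°C.
Then 66.3750 × 1.8 + 32 = 151.5°F.

151.5°F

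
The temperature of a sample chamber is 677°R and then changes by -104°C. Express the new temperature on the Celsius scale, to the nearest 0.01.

-1.04°C

Initial temperature in Celsius: (677 - 491.67) × 5/9 = 102.9611°C.
Final Celsius temperature: 102.9611 - 104.0000 = -1.0389°C.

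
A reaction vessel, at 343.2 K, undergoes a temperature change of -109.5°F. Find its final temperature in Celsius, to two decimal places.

Initial temperature in Celsius: 343.2 - 273.15 = 70.0500°C.
The 109.5°F change is an interval, so only the factor 5/9 applies: -109.5 × 5/9 = -60.8333°C.
Final Celsius temperature: 70.0500 - 60.8333 = 9.2167°C.

9.22°C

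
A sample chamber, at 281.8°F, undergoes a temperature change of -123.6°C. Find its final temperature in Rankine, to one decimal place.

519.0°R

Initial temperature in Celsius: (281.8 - 32) × 5/9 = 138.7778°C.
Final Celsius temperature: 138.7778 - 123.6000 = 15.1778°C.
In Rankine: 15.1778 × 1.8 + 491.67 = 519.0°R.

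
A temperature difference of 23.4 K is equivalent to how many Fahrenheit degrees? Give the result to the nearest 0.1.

42.1°F

Only the scale ratio 1.8 matters for a change in temperature.
23.4 × 1.8 = 42.1.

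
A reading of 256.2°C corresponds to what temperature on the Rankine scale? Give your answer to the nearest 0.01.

952.83°R

In Rankine: 256.2000 × 1.8 + 491.67 = 952.83°R.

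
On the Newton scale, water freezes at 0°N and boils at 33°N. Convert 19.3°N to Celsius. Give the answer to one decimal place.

Linear interpolation between the fixed points: C = (19.3 - 0) × 100 / (33 - 0) = 58.4848°C.

58.5°C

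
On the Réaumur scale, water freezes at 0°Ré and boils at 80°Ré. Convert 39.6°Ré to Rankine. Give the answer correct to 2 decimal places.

580.77°R

Linear interpolation between the fixed points: C = (39.6 - 0) × 100 / (80 - 0) = 49.5000°C.
Then 49.5000 × 1.8 + 491.67 = 580.77°R.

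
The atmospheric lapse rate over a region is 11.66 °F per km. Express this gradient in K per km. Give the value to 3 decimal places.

Since only a temperature interval is involved, the additive offset between the scales drops out.
A change of 1°F is a change of 5/9 K, so 11.66 × 5/9 = 6.478.

6.478 K/km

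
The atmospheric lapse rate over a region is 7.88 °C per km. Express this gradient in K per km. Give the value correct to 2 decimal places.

Since only a temperature interval is involved, the additive offset between the scales drops out.
A change of 1°C is a change of 1 K, so 7.88 × 1 = 7.88.

7.88 K/km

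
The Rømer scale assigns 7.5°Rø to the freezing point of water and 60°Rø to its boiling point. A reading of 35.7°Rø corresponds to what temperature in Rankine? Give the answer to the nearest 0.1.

588.4°R

Linear interpolation between the fixed points: C = (35.7 - 7.5) × 100 / (60 - 7.5) = 53.7143°C.
Then 53.7143 × 1.8 + 491.67 = 588.4°R.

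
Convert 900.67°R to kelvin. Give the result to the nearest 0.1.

In Celsius: (900.67 - 491.67) × 5/9 = 227.2222°C.
In kelvin: 227.2222 + 273.15 = 500.4 K.

500.4 K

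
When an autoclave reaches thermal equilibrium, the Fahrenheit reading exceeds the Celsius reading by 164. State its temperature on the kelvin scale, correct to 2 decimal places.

Let x be the Fahrenheit reading; then the Celsius reading is 5/9·x - 17.7778.
(5/9·x - 17.7778) - x = -164  ⇒  (-4/9)·x = -146.222  ⇒  x = 329.0000°F.
In Celsius: (329 - 32) × 5/9 = 165.0000°C.
In kelvin: 165.0000 + 273.15 = 438.15 K.

438.15 K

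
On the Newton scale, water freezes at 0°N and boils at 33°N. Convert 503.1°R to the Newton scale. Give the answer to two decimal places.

First in Celsius: (503.1 - 491.67) × 5/9 = 6.3500°C.
Linearly onto the Newton scale: 0 + (6.3500 / 100) × (33 - 0) = 2.10°N.

2.10°N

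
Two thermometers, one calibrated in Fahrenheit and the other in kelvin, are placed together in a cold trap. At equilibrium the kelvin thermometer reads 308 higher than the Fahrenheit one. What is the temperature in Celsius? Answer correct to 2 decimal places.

-83.56°C

Let x be the Fahrenheit reading; then the kelvin reading is 5/9·x + 255.372.
(5/9·x + 255.372) - x = 308  ⇒  (-4/9)·x = 52.6278  ⇒  x = -118.4125°F.
In Celsius: (-118.4125 - 32) × 5/9 = -83.56°C.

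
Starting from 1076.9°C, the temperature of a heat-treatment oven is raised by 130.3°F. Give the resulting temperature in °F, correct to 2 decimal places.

The 130.3°F change is an interval, so only the factor 5/9 applies: +130.3 × 5/9 = +72.3889°C.
Final Celsius temperature: 1076.9000 + 72.3889 = 1149.2889°C.
In Fahrenheit: 1149.2889 × 1.8 + 32 = 2100.72°F.

2100.72°F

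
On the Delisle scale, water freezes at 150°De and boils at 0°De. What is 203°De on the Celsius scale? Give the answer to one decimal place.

-35.3°C

Linear interpolation between the fixed points: C = (203 - 150) × 100 / (0 - 150) = -35.3333°C.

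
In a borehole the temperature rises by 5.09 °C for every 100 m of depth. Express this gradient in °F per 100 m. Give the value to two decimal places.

9.16 °F/100 m

Since only a temperature interval is involved, the additive offset between the scales drops out.
A change of 1°C is a change of 1.8°F, so 5.09 × 1.8 = 9.16.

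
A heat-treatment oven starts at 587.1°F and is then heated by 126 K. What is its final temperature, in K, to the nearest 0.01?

707.54 K

Initial temperature in Celsius: (587.1 - 32) × 5/9 = 308.3889°C.
The 126 K change is an interval; Kelvin and Celsius degrees are the same size, so ΔC = +126°C.
Final Celsius temperature: 308.3889 + 126.0000 = 434.3889°C.
In kelvin: 434.3889 + 273.15 = 707.54 K.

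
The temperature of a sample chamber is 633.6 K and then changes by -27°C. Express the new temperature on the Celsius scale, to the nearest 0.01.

333.45°C

Initial temperature in Celsius: 633.6 - 273.15 = 360.4500°C.
Final Celsius temperature: 360.4500 - 27.0000 = 333.4500°C.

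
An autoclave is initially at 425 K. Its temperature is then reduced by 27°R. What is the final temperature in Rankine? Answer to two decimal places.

Initial temperature in Celsius: 425 - 273.15 = 151.8500°C.
The 27°R change is an interval, so only the factor 5/9 applies: -27 × 5/9 = -15.0000°C.
Final Celsius temperature: 151.8500 - 15.0000 = 136.8500°C.
In Rankine: 136.8500 × 1.8 + 491.67 = 738.00°R.

738.00°R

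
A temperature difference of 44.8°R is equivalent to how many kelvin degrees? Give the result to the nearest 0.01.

24.89 K

An interval of 1°R corresponds to 5/9 K.
44.8 × 5/9 = 24.89.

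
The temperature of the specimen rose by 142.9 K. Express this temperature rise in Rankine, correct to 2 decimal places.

257.22°R

Only the scale ratio 1.8 matters for a change in temperature.
142.9 × 1.8 = 257.22.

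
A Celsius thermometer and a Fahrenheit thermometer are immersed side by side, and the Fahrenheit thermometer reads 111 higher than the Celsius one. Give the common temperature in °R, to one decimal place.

Let x be the Celsius reading; then the Fahrenheit reading is 1.8·x + 32.
(1.8·x + 32) - x = 111  ⇒  (0.8)·x = 79  ⇒  x = 98.7500°C.
In Rankine: 98.7500 × 1.8 + 491.67 = 669.4°R.

669.4°R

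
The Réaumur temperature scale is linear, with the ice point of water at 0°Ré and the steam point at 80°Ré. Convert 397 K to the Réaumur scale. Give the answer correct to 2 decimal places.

First in Celsius: 397 - 273.15 = 123.8500°C.
Linearly onto the Réaumur scale: 0 + (123.8500 / 100) × (80 - 0) = 99.08°Ré.

99.08°Ré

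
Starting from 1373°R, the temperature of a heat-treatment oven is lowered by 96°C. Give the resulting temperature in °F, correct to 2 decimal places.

740.53°F

Initial temperature in Celsius: (1373 - 491.67) × 5/9 = 489.6278°C.
Final Celsius temperature: 489.6278 - 96.0000 = 393.6278°C.
In Fahrenheit: 393.6278 × 1.8 + 32 = 740.53°F.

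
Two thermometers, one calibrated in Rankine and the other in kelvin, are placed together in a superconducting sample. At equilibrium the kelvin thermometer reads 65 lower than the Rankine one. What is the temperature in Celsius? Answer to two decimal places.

-191.90°C

Let x be the Rankine reading; then the kelvin reading is 5/9·x.
(5/9·x) - x = -65  ⇒  (-4/9)·x = -65  ⇒  x = 146.2500°R.
In Celsius: (146.25 - 491.67) × 5/9 = -191.90°C.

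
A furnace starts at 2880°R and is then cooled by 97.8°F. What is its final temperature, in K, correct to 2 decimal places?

Initial temperature in Celsius: (2880 - 491.67) × 5/9 = 1326.8500°C.
The 97.8°F change is an interval, so only the factor 5/9 applies: -97.8 × 5/9 = -54.3333°C.
Final Celsius temperature: 1326.8500 - 54.3333 = 1272.5167°C.
In kelvin: 1272.5167 + 273.15 = 1545.67 K.

1545.67 K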